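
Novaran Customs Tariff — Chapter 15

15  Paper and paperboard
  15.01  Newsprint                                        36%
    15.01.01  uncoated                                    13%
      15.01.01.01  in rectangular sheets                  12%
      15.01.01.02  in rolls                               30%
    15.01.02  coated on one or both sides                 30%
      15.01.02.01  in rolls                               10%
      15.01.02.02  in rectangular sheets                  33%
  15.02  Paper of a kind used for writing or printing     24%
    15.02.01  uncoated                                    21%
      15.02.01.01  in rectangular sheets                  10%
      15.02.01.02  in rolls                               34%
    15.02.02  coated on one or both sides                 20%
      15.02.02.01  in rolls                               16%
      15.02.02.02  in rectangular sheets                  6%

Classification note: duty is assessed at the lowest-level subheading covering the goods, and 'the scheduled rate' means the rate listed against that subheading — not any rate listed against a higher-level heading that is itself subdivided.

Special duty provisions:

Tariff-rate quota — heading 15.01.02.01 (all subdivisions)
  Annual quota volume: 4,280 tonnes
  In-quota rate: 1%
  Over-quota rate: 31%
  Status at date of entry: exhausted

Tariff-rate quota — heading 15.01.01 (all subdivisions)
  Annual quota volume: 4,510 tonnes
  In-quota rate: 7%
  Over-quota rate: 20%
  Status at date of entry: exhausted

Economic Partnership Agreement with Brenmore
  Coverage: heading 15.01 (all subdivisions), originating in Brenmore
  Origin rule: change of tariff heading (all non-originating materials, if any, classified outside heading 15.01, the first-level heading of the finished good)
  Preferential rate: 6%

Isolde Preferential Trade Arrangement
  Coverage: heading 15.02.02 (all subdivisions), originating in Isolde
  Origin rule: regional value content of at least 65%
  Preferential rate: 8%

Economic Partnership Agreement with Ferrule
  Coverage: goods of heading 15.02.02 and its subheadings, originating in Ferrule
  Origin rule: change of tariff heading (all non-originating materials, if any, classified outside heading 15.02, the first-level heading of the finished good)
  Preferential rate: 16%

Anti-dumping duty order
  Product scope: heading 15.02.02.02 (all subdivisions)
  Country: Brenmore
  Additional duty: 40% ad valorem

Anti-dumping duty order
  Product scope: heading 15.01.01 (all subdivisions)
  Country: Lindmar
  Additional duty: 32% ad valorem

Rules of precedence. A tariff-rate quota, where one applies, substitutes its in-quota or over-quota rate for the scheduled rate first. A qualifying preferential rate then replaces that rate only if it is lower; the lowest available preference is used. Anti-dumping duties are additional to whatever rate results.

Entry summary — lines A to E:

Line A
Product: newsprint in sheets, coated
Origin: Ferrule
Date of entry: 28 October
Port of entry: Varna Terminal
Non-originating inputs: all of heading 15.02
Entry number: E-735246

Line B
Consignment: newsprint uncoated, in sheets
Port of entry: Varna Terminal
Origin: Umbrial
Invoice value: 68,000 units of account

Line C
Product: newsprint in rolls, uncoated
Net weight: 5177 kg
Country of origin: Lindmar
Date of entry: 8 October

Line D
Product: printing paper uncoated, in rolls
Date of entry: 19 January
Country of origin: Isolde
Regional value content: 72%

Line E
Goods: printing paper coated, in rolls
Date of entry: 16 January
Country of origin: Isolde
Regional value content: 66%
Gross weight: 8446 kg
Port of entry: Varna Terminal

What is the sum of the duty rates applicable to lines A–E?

147%

Line A: newsprint → 15.01; coated → 15.01.02; in sheets → 15.01.02.02. Scheduled 33%. Ferrule agreement on 15.02.02: 15.01.02.02 not covered. → 33%.
Line B: newsprint → 15.01; uncoated → 15.01.01; in sheets → 15.01.01.01. Scheduled 12%. quota on 15.01.01 exhausted → over-quota 20%. → 20%.
Line C: newsprint → 15.01; uncoated → 15.01.01; in rolls → 15.01.01.02. Scheduled 30%. quota on 15.01.01 exhausted → over-quota 20%; anti-dumping (Lindmar, 15.01.01): +32%; total 20% + 32% = 52%. → 52%.
Line D: printing paper → 15.02; uncoated → 15.02.01; in rolls → 15.02.01.02. Scheduled 34%. Isolde agreement on 15.02.02: 15.02.01.02 not covered. → 34%.
Line E: printing paper → 15.02; coated → 15.02.02; in rolls → 15.02.02.01. Scheduled 16%. Isolde agreement on 15.02.02: RVC ≥ 65% → 8% available; preferential 8%. → 8%.
Sum: 33% + 20% + 52% + 34% + 8% = 147%.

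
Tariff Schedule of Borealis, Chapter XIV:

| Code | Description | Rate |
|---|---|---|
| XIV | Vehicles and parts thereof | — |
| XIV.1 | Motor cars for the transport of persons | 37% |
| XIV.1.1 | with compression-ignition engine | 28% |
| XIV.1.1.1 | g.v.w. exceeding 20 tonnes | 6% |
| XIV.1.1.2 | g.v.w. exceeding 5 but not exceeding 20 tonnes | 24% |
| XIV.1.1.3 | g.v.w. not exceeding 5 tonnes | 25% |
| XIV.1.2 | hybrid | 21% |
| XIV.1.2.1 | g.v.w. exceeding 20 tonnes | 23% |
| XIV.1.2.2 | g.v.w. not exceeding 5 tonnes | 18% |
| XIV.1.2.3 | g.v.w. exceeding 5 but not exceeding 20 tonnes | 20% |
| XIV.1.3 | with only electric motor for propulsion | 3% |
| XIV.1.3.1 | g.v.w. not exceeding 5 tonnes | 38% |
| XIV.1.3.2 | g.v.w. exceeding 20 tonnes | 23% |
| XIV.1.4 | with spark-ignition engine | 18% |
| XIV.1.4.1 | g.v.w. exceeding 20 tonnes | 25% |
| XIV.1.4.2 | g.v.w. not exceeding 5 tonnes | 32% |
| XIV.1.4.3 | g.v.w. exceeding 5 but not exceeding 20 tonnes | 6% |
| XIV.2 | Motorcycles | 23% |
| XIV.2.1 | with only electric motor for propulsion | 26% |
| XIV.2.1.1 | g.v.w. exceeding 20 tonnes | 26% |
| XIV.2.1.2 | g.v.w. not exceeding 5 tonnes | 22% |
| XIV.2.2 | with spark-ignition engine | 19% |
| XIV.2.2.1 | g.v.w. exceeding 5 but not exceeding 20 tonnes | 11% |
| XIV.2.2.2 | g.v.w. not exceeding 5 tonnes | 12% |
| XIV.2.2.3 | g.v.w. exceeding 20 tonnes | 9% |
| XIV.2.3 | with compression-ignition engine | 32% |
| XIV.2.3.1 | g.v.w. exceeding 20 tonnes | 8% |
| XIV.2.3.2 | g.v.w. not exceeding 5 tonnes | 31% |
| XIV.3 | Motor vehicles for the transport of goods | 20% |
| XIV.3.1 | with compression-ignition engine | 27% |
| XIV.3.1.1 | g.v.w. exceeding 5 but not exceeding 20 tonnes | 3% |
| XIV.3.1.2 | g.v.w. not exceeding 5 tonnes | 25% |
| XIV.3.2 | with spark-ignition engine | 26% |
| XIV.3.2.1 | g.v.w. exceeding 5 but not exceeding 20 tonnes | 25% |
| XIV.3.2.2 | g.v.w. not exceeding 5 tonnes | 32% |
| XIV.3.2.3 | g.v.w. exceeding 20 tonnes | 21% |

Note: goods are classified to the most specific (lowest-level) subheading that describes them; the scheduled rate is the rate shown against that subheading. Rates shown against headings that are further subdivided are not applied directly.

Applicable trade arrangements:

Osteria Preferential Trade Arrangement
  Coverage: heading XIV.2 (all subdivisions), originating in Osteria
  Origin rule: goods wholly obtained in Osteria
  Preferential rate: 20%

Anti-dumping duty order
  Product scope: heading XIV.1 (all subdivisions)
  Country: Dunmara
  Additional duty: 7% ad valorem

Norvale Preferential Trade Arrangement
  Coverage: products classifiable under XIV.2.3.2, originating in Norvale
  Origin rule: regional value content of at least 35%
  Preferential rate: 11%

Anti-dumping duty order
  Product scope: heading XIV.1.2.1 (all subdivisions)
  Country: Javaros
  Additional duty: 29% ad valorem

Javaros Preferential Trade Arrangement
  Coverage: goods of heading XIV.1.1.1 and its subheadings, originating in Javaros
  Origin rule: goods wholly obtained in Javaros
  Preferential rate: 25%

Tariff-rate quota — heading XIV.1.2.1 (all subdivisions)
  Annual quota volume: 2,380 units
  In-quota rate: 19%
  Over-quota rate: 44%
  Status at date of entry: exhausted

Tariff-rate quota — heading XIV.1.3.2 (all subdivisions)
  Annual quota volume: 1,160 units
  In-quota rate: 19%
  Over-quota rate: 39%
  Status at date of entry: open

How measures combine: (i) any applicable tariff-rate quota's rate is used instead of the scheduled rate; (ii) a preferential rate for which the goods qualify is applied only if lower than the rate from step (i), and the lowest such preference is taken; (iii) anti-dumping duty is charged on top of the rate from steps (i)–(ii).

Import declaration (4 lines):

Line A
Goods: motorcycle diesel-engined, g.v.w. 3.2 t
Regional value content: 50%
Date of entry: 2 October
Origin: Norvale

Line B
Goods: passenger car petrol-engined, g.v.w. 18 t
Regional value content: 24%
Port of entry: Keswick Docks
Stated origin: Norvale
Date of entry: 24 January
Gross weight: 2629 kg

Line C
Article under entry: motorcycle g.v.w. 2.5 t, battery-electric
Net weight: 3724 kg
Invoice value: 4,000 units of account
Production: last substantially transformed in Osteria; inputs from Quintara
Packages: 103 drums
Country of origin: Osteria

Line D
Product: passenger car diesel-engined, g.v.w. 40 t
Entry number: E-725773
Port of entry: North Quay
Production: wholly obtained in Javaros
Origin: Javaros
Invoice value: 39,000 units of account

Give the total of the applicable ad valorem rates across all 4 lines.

45%

Line A: motorcycle → XIV.2; diesel-engined → XIV.2.3; g.v.w. 3.2 t → XIV.2.3.2. Scheduled 31%. Norvale agreement on XIV.2.3.2: RVC ≥ 35% → 11% available; preferential 11%. → 11%.
Line B: passenger car → XIV.1; petrol-engined → XIV.1.4; g.v.w. 18 t → XIV.1.4.3. Scheduled 6%. Norvale agreement on XIV.2.3.2: XIV.1.4.3 not covered. → 6%.
Line C: motorcycle → XIV.2; battery-electric → XIV.2.1; g.v.w. 2.5 t → XIV.2.1.2. Scheduled 22%. Osteria agreement on XIV.2: not wholly obtained. → 22%.
Line D: passenger car → XIV.1; diesel-engined → XIV.1.1; g.v.w. 40 t → XIV.1.1.1. Scheduled 6%. Javaros agreement on XIV.1.1.1: wholly obtained → 25% available; preference 25% not lower than 6% → no reduction. → 6%.
Sum: 11% + 6% + 22% + 6% = 45%.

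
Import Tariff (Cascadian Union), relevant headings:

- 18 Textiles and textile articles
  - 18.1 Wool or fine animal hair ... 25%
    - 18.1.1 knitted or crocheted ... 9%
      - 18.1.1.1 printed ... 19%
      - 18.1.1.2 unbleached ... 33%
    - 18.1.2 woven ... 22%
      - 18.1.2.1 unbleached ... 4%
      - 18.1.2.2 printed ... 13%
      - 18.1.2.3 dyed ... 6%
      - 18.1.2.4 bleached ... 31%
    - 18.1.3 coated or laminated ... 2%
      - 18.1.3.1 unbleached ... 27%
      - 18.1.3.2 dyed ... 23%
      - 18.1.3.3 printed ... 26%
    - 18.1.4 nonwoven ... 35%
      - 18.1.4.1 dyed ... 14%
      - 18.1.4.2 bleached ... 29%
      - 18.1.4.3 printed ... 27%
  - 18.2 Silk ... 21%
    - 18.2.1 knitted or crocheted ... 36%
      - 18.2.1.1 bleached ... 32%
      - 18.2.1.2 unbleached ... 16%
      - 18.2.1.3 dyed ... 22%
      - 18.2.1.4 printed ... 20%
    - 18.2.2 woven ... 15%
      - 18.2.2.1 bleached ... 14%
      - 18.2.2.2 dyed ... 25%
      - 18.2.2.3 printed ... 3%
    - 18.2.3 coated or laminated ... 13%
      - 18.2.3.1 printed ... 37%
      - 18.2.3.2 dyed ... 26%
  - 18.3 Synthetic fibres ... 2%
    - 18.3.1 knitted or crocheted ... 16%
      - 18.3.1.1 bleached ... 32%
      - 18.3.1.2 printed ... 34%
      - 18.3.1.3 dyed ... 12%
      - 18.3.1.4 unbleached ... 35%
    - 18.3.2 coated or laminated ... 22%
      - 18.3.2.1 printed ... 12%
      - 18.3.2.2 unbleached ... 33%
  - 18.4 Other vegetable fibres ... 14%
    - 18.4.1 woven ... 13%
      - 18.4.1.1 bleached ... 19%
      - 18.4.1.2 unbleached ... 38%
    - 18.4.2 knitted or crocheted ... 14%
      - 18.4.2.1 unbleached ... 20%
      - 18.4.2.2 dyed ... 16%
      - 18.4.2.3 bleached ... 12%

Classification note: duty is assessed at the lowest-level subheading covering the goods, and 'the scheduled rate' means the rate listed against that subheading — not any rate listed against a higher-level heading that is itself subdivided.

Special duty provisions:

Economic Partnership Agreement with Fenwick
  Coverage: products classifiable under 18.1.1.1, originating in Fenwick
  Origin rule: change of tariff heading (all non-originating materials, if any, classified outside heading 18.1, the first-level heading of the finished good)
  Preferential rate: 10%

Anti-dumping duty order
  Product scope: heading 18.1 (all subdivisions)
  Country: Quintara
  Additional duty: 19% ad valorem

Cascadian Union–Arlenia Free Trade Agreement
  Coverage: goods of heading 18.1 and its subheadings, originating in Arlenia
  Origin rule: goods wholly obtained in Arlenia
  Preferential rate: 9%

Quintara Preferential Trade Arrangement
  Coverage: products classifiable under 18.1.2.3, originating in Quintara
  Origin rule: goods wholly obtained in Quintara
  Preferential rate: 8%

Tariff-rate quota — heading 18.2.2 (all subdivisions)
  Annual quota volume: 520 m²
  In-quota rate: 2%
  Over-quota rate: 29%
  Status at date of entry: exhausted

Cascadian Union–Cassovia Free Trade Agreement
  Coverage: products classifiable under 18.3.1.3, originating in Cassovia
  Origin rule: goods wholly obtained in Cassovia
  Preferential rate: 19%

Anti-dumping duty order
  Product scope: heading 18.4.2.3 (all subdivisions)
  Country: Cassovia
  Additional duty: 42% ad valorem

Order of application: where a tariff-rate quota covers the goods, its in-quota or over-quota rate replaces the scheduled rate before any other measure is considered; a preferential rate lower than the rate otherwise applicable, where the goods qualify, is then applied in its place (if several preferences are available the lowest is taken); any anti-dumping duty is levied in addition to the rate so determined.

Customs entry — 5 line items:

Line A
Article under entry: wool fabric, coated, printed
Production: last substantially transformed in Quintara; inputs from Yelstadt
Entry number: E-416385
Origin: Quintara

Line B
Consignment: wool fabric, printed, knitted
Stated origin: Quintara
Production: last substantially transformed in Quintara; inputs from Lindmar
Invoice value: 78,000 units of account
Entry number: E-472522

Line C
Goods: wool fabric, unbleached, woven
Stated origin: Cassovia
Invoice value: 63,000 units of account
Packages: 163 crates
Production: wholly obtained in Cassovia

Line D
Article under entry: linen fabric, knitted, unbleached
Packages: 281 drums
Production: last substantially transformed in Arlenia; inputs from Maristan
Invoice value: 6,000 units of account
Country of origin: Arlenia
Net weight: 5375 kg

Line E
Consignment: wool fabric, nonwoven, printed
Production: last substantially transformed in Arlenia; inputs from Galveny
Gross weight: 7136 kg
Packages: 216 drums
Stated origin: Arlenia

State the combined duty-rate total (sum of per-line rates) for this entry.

Line A: wool → 18.1; coated → 18.1.3; printed → 18.1.3.3. Scheduled 26%. Quintara agreement on 18.1.2.3: 18.1.3.3 not covered; anti-dumping (Quintara, 18.1): +19%; total 26% + 19% = 45%. → 45%.
Line B: wool → 18.1; knitted → 18.1.1; printed → 18.1.1.1. Scheduled 19%. Quintara agreement on 18.1.2.3: 18.1.1.1 not covered; anti-dumping (Quintara, 18.1): +19%; total 19% + 19% = 38%. → 38%.
Line C: wool → 18.1; woven → 18.1.2; unbleached → 18.1.2.1. Scheduled 4%. Cassovia agreement on 18.3.1.3: 18.1.2.1 not covered. → 4%.
Line D: linen → 18.4; knitted → 18.4.2; unbleached → 18.4.2.1. Scheduled 20%. Arlenia agreement on 18.1: 18.4.2.1 not covered. → 20%.
Line E: wool → 18.1; nonwoven → 18.1.4; printed → 18.1.4.3. Scheduled 27%. Arlenia agreement on 18.1: not wholly obtained. → 27%.
Sum: 45% + 38% + 4% + 20% + 27% = 134%.

134%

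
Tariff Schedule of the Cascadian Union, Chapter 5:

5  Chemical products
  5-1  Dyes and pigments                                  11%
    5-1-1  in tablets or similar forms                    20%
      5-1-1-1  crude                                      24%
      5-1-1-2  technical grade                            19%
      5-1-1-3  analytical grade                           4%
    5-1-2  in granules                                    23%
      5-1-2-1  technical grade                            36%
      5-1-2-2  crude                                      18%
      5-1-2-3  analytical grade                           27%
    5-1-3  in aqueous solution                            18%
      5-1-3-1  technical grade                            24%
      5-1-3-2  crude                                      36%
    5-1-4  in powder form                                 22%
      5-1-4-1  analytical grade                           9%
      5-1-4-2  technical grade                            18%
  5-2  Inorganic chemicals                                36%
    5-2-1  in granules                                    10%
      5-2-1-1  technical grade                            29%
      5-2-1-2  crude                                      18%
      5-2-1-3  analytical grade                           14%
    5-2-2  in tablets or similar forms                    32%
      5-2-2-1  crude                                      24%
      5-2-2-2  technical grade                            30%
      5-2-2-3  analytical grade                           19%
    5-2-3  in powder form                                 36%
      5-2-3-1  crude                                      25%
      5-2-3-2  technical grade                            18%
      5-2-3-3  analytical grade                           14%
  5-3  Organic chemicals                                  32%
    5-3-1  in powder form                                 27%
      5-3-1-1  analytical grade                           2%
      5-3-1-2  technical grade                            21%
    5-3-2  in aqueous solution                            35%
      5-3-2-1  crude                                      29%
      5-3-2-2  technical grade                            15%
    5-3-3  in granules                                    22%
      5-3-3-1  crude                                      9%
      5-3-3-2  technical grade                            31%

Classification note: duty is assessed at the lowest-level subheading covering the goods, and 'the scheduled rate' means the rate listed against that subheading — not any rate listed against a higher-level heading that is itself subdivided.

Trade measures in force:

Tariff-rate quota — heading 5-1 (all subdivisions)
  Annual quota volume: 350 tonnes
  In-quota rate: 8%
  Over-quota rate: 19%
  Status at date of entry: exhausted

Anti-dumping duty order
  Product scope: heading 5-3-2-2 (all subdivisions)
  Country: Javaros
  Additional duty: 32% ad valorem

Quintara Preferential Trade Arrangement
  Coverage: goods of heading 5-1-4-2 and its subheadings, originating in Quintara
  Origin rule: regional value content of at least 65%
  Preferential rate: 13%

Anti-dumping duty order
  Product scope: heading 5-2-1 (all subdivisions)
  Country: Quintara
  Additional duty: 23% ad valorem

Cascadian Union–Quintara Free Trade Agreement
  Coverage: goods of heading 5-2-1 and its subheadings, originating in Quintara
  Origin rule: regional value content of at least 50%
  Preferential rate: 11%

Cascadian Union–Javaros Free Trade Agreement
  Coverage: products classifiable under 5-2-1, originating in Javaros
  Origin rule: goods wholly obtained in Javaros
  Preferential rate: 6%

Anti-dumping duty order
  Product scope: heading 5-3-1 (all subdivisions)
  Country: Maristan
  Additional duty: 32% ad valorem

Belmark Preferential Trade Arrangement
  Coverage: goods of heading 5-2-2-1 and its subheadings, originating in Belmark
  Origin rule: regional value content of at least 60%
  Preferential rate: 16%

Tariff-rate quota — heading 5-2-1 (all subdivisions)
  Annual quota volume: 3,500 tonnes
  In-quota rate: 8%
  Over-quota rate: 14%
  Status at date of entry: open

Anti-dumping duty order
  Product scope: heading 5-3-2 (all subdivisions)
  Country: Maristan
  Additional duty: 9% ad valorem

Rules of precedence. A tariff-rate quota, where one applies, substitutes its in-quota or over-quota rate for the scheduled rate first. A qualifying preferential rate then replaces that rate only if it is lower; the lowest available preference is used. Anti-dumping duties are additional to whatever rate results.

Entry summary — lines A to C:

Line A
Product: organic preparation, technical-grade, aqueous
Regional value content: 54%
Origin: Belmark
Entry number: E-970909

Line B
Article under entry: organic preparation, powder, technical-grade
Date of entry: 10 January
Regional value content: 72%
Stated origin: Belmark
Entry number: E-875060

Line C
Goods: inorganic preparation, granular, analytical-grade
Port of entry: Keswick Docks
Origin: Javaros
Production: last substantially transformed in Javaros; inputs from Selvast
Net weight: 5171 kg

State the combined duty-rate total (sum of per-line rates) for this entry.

44%

Line A: organic → 5-3; aqueous → 5-3-2; technical-grade → 5-3-2-2. Scheduled 15%. Belmark agreement on 5-2-2-1: 5-3-2-2 not covered. → 15%.
Line B: organic → 5-3; powder → 5-3-1; technical-grade → 5-3-1-2. Scheduled 21%. Belmark agreement on 5-2-2-1: 5-3-1-2 not covered. → 21%.
Line C: inorganic → 5-2; granular → 5-2-1; analytical-grade → 5-2-1-3. Scheduled 14%. quota on 5-2-1 open → in-quota 8%; Javaros agreement on 5-2-1: not wholly obtained. → 8%.
Sum: 15% + 21% + 8% = 44%.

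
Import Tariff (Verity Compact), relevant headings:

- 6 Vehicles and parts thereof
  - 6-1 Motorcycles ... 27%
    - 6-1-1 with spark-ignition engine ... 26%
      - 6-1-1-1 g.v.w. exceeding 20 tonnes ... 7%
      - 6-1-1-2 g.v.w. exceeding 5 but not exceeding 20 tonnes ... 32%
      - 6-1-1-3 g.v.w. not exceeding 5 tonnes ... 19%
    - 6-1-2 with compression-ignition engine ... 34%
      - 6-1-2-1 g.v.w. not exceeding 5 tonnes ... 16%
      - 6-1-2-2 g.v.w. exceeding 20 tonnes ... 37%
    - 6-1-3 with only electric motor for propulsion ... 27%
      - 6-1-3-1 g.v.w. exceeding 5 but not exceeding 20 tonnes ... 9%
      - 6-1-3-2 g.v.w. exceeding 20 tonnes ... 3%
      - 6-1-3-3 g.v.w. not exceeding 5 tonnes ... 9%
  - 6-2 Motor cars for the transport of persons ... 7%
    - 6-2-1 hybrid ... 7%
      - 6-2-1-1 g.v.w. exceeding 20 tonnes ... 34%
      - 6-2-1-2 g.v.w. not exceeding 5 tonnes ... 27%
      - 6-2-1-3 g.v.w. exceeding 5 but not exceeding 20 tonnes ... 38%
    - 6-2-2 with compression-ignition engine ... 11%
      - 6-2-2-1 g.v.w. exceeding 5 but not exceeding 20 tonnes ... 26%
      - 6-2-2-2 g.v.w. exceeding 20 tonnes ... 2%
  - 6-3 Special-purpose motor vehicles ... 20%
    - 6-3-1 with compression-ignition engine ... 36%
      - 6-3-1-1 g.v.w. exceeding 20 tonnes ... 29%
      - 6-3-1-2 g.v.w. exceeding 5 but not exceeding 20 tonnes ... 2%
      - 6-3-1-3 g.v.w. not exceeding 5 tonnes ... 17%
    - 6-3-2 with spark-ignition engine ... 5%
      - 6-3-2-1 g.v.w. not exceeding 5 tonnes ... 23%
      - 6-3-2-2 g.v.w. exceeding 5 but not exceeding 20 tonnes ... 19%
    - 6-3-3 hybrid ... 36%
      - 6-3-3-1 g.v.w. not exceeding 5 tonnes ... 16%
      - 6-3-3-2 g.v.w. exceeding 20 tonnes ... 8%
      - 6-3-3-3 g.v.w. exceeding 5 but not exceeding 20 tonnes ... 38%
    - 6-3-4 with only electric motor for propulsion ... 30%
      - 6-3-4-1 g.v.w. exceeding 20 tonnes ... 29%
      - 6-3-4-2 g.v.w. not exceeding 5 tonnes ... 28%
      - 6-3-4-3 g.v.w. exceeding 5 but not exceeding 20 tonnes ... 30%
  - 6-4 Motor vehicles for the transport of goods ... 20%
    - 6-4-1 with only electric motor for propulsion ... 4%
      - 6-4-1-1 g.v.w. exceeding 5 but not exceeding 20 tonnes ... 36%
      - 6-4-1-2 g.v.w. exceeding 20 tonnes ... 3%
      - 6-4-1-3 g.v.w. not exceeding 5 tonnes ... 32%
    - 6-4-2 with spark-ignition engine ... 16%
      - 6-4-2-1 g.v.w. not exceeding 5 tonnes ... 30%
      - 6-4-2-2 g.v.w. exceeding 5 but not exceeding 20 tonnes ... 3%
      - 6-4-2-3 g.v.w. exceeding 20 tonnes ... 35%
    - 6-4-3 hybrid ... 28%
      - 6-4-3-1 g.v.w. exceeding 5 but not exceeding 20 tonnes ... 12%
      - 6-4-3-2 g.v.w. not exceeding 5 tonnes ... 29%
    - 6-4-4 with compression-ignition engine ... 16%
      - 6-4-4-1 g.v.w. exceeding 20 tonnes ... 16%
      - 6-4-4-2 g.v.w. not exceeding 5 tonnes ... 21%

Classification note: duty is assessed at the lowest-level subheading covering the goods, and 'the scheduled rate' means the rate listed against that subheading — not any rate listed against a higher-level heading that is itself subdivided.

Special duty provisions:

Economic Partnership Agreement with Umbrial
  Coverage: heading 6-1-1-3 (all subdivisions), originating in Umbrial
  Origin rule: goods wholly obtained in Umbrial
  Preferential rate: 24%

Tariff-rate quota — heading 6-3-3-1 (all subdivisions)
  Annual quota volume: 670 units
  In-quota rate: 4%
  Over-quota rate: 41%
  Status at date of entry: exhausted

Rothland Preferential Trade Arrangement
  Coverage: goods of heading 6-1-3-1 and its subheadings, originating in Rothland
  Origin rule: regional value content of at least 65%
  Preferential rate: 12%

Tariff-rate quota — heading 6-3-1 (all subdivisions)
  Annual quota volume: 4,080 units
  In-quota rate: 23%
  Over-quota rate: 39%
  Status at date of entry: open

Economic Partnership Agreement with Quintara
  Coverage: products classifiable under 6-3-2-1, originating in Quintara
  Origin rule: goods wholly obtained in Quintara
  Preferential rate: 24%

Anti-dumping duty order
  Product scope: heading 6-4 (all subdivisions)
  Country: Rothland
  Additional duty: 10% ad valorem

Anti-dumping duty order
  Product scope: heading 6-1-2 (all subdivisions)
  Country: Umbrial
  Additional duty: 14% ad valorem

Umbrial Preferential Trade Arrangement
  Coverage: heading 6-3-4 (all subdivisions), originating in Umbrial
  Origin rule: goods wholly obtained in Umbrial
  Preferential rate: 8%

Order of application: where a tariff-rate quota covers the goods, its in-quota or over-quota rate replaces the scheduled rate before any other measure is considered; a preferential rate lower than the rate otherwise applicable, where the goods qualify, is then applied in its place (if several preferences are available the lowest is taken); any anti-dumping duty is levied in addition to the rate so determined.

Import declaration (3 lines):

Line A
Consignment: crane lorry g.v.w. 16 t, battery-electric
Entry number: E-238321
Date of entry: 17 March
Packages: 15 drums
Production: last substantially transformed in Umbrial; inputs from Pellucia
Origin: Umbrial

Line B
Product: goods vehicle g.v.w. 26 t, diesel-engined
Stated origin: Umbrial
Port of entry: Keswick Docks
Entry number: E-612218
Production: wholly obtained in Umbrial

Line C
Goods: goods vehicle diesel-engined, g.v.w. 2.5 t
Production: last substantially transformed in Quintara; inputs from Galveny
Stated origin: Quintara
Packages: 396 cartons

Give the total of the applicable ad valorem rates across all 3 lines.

67%

Line A: crane lorry → 6-3; battery-electric → 6-3-4; g.v.w. 16 t → 6-3-4-3. Scheduled 30%. Umbrial agreement on 6-1-1-3: 6-3-4-3 not covered; Umbrial agreement on 6-3-4: not wholly obtained. → 30%.
Line B: goods vehicle → 6-4; diesel-engined → 6-4-4; g.v.w. 26 t → 6-4-4-1. Scheduled 16%. Umbrial agreement on 6-1-1-3: 6-4-4-1 not covered; Umbrial agreement on 6-3-4: 6-4-4-1 not covered. → 16%.
Line C: goods vehicle → 6-4; diesel-engined → 6-4-4; g.v.w. 2.5 t → 6-4-4-2. Scheduled 21%. Quintara agreement on 6-3-2-1: 6-4-4-2 not covered. → 21%.
Sum: 30% + 16% + 21% = 67%.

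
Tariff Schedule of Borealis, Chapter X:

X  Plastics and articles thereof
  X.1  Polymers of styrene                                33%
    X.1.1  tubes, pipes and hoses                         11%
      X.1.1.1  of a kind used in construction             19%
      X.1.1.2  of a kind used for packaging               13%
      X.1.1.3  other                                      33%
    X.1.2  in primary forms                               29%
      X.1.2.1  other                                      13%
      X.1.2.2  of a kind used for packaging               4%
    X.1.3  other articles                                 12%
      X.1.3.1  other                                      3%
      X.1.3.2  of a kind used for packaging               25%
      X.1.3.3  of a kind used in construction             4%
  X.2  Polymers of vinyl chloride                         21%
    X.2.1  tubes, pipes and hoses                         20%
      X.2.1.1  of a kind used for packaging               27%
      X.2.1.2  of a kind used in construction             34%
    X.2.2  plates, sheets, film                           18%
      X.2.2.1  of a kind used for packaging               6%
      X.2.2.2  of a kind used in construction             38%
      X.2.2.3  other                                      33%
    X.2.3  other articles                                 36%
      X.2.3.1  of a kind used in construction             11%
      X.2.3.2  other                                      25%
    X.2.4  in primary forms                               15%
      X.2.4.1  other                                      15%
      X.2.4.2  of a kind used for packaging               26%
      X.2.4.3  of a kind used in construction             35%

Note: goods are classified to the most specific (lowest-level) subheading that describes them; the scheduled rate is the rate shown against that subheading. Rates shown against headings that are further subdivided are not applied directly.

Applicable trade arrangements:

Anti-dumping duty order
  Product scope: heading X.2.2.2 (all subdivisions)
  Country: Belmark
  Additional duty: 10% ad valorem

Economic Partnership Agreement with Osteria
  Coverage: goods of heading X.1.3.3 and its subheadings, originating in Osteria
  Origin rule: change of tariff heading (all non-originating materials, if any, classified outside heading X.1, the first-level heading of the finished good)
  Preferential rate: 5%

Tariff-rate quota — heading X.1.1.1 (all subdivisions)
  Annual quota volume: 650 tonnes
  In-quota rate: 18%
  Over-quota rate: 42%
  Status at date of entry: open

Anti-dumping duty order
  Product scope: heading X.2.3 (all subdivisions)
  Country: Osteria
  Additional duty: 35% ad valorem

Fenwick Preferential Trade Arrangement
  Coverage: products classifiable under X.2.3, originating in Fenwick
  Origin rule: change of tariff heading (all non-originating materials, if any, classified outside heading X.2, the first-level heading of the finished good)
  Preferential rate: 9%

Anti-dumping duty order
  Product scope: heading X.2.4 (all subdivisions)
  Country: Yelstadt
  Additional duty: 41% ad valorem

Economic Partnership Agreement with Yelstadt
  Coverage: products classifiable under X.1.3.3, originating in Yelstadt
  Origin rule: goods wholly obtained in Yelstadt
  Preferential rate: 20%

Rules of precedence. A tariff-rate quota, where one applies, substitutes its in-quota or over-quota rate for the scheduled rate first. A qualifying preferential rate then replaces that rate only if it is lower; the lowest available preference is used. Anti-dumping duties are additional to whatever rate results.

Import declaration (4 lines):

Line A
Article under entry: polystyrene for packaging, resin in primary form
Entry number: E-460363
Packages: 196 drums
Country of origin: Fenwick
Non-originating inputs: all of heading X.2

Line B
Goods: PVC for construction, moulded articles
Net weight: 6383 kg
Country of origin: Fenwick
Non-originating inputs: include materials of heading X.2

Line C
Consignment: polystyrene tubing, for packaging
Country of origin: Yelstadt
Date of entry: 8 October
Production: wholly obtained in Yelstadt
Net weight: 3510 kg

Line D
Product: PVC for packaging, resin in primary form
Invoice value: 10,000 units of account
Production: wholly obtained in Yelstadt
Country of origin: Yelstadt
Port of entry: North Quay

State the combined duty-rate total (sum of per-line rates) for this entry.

Line A: polystyrene → X.1; resin in primary form → X.1.2; for packaging → X.1.2.2. Scheduled 4%. Fenwick agreement on X.2.3: X.1.2.2 not covered. → 4%.
Line B: PVC → X.2; moulded articles → X.2.3; for construction → X.2.3.1. Scheduled 11%. Fenwick agreement on X.2.3: CTH not met. → 11%.
Line C: polystyrene → X.1; tubing → X.1.1; for packaging → X.1.1.2. Scheduled 13%. Yelstadt agreement on X.1.3.3: X.1.1.2 not covered. → 13%.
Line D: PVC → X.2; resin in primary form → X.2.4; for packaging → X.2.4.2. Scheduled 26%. Yelstadt agreement on X.1.3.3: X.2.4.2 not covered; anti-dumping (Yelstadt, X.2.4): +41%; total 26% + 41% = 67%. → 67%.
Sum: 4% + 11% + 13% + 67% = 95%.

95%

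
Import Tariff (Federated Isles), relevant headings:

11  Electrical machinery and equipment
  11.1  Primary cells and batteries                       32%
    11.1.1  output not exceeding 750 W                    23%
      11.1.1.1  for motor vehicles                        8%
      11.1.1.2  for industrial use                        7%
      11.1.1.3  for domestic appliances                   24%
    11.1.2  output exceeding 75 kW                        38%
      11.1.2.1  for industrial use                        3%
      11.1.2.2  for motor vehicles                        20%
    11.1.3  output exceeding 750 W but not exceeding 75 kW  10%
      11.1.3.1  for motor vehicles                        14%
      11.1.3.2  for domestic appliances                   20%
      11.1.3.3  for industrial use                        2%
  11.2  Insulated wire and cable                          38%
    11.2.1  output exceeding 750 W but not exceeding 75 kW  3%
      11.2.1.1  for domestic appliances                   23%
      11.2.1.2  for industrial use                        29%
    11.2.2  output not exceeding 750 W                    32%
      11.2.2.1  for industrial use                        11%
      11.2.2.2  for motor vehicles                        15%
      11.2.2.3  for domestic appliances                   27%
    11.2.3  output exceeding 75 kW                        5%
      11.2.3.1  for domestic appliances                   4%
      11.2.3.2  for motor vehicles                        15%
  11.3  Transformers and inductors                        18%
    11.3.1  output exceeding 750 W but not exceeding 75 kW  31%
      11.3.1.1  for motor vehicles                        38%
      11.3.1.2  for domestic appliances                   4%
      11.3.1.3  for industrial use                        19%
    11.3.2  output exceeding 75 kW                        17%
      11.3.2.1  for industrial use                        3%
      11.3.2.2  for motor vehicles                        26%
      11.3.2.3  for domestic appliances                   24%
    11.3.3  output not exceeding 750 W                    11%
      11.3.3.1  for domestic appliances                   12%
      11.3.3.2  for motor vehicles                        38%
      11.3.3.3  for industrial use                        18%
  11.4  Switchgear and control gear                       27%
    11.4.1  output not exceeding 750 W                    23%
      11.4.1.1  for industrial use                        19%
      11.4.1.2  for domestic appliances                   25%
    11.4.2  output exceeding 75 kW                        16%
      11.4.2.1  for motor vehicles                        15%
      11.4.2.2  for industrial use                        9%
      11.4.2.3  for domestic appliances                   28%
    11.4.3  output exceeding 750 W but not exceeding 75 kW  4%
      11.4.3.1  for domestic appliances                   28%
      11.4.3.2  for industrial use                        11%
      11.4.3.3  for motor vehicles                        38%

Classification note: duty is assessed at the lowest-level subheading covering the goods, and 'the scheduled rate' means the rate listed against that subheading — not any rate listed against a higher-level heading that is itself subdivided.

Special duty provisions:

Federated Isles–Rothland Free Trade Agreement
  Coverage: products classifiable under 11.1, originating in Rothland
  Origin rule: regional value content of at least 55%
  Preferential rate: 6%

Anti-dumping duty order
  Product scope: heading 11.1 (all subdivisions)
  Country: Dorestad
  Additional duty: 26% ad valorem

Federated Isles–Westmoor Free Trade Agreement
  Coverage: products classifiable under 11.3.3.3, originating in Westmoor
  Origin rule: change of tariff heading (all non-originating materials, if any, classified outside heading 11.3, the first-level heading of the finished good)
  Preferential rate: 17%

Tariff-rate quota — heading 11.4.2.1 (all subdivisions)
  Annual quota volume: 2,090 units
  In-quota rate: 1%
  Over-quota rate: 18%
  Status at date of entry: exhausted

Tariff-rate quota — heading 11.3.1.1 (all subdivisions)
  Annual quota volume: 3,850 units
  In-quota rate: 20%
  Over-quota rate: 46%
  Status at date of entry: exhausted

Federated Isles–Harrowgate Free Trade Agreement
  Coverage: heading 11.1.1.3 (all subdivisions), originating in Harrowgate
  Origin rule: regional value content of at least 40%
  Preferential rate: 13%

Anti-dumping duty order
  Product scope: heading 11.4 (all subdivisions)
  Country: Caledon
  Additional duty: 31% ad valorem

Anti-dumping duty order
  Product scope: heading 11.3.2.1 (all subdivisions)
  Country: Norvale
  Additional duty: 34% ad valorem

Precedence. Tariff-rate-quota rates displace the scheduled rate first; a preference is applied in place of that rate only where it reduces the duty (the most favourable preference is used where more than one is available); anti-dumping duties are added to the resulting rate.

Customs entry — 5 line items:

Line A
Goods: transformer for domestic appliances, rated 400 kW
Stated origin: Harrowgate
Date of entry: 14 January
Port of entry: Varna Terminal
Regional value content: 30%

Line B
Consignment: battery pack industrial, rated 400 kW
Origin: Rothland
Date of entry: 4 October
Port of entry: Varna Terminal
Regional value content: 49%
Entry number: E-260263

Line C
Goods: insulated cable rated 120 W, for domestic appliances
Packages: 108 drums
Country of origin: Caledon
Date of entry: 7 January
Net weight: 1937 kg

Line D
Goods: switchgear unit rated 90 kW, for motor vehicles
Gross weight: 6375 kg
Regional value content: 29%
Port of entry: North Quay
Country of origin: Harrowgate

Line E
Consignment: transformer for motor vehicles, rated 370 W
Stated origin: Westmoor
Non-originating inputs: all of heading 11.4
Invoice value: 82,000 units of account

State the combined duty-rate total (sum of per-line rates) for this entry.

Line A: transformer → 11.3; rated 400 kW → 11.3.2; for domestic appliances → 11.3.2.3. Scheduled 24%. Harrowgate agreement on 11.1.1.3: 11.3.2.3 not covered. → 24%.
Line B: battery pack → 11.1; rated 400 kW → 11.1.2; industrial → 11.1.2.1. Scheduled 3%. Rothland agreement on 11.1: RVC < 55%. → 3%.
Line C: insulated cable → 11.2; rated 120 W → 11.2.2; for domestic appliances → 11.2.2.3. Scheduled 27%. No special measure applies. → 27%.
Line D: switchgear unit → 11.4; rated 90 kW → 11.4.2; for motor vehicles → 11.4.2.1. Scheduled 15%. quota on 11.4.2.1 exhausted → over-quota 18%; Harrowgate agreement on 11.1.1.3: 11.4.2.1 not covered. → 18%.
Line E: transformer → 11.3; rated 370 W → 11.3.3; for motor vehicles → 11.3.3.2. Scheduled 38%. Westmoor agreement on 11.3.3.3: 11.3.3.2 not covered. → 38%.
Sum: 24% + 3% + 27% + 18% + 38% = 110%.

110%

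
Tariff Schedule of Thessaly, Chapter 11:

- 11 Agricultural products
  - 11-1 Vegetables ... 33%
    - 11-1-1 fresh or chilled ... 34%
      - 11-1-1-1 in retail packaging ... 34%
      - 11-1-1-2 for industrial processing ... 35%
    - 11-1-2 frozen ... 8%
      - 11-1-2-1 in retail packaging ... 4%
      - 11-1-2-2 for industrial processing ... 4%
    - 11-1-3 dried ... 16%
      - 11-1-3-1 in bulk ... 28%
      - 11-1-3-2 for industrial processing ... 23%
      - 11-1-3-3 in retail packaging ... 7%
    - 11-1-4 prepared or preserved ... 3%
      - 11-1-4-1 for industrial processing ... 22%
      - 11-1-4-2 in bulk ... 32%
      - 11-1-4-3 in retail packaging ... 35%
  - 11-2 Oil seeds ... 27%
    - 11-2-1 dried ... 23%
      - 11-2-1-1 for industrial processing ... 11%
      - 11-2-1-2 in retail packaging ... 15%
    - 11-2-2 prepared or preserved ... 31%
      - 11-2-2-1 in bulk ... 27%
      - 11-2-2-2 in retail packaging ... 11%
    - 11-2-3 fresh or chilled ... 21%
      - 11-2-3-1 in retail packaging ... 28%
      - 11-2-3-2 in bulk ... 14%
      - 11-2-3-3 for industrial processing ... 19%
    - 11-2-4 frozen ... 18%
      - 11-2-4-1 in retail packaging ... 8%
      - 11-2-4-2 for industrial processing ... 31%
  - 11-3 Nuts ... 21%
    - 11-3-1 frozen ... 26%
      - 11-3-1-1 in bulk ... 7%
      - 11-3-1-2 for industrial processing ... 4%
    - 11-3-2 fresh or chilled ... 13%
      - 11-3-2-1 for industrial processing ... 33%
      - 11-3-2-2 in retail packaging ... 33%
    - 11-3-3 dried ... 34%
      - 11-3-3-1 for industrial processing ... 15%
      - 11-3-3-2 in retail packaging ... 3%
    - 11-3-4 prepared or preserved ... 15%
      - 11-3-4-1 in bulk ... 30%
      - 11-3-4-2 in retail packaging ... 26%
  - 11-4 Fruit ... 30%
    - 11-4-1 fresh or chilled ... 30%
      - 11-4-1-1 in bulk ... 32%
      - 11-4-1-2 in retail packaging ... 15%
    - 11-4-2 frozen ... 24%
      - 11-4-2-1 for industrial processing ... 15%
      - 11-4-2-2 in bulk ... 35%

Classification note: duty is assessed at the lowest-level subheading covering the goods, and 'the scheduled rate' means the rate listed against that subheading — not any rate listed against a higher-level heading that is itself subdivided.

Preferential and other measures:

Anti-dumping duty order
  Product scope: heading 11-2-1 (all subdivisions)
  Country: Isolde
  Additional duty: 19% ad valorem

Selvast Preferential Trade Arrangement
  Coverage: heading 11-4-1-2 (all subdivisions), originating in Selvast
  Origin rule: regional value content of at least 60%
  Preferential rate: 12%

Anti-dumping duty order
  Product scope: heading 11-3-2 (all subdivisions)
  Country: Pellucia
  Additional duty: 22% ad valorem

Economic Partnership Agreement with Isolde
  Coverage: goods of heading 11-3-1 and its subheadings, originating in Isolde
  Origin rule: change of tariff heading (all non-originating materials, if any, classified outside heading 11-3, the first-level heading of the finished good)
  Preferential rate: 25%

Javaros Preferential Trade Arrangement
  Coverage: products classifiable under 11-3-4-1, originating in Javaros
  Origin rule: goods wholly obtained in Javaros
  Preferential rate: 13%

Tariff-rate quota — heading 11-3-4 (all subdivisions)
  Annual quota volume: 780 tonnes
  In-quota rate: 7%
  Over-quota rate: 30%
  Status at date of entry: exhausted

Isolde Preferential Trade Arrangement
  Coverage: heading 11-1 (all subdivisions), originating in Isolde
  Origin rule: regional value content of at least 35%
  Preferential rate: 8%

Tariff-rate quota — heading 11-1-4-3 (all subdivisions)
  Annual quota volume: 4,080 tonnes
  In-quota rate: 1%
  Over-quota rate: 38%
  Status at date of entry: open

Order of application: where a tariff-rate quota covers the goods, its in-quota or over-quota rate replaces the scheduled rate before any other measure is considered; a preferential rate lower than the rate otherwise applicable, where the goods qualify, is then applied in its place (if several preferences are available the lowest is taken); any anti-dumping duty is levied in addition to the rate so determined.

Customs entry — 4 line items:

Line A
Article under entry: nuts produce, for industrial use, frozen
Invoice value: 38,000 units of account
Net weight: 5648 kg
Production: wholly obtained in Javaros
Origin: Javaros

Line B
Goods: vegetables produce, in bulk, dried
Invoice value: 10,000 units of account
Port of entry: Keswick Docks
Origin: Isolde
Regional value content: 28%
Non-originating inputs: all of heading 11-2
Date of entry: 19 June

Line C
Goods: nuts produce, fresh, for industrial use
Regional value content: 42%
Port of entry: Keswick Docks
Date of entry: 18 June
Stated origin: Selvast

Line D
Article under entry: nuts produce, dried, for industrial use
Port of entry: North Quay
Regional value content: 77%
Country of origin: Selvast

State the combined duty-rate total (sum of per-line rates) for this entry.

Line A: nuts → 11-3; frozen → 11-3-1; for industrial use → 11-3-1-2. Scheduled 4%. Javaros agreement on 11-3-4-1: 11-3-1-2 not covered. → 4%.
Line B: vegetables → 11-1; dried → 11-1-3; in bulk → 11-1-3-1. Scheduled 28%. Isolde agreement on 11-3-1: 11-1-3-1 not covered; Isolde agreement on 11-1: RVC < 35%. → 28%.
Line C: nuts → 11-3; fresh → 11-3-2; for industrial use → 11-3-2-1. Scheduled 33%. Selvast agreement on 11-4-1-2: 11-3-2-1 not covered. → 33%.
Line D: nuts → 11-3; dried → 11-3-3; for industrial use → 11-3-3-1. Scheduled 15%. Selvast agreement on 11-4-1-2: 11-3-3-1 not covered. → 15%.
Sum: 4% + 28% + 33% + 15% = 80%.

80%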